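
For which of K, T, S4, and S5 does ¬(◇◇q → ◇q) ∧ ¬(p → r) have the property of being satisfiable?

T-tableau for the formula:
1. ¬(◇◇q → ◇q) ∧ ¬(p → r), 0
2. ¬(◇◇q → ◇q), 0
3. ¬(p → r), 0
4. ◇◇q, 0
5. ¬◇q, 0
6. p, 0
7. ¬r, 0
8. ¬q, 0
9. ◇q, 1
10. ¬q, 1
11. q, 2
Accessibility: 0R0, 0R1, 1R1, 1R2, 2R2
Complete open branch: satisfiable in T, hence also in K (this T-model is also a K-model).
S4-tableau for the formula:
1. ¬(◇◇q → ◇q) ∧ ¬(p → r), 0
2. ¬(◇◇q → ◇q), 0
3. ¬(p → r), 0
4. ◇◇q, 0
5. ¬◇q, 0
6. p, 0
7. ¬r, 0
8. ¬q, 0
9. ◇q, 1
10. ¬q, 1
11. q, 2
12. ¬q, 2
Accessibility: 0R0, 0R1, 0R2, 1R1, 1R2, 2R2
Branch closes: q and ¬q both at 2.
Every branch closes (one shown): unsatisfiable in S4, hence also in S5 (every S5-frame is an S4-frame).

K, T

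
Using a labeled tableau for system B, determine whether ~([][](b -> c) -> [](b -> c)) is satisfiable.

1. ~([][](b -> c) -> [](b -> c)), u
2. [][](b -> c), u
3. ~[](b -> c), u
4. [](b -> c), u
5. b -> c, u
6. c, u
7. ~(b -> c), v
8. b, v
9. ~c, v
10. [](b -> c), v
11. b -> c, v
12. c, v
Accessibility: uRu, uRv, vRu, vRv
Branch closes: c and ~c both at v.
All branches of the tableau close; one closing branch shown above.

Unsatisfiable (every branch closes)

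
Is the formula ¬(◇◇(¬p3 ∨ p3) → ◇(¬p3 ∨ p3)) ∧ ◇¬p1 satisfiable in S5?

Unsatisfiable

1. ¬(◇◇(¬p3 ∨ p3) → ◇(¬p3 ∨ p3)) ∧ ◇¬p1, w0
2. ¬(◇◇(¬p3 ∨ p3) → ◇(¬p3 ∨ p3)), w0
3. ◇¬p1, w0
4. ◇◇(¬p3 ∨ p3), w0
5. ¬◇(¬p3 ∨ p3), w0
6. ¬(¬p3 ∨ p3), w0
7. p3, w0
8. ¬p3, w0
Accessibility: w0Rw0
Branch closes: p3 and ¬p3 both at w0.
(One branch shown.) All branches close.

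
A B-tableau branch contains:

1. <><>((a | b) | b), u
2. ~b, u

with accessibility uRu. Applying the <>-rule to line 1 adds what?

a fresh world v with uRv, and <>((a | b) | b) at v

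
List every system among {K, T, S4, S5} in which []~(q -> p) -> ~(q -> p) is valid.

T, S4, S5

K-tableau for the negation ~([]~(q -> p) -> ~(q -> p)):
1. ~([]~(q -> p) -> ~(q -> p)), u
2. []~(q -> p), u
3. q -> p, u
4. p, u
Complete open branch: countermodel on a K-frame, so not valid in K.
T-tableau for the negation ~([]~(q -> p) -> ~(q -> p)):
1. ~([]~(q -> p) -> ~(q -> p)), u
2. []~(q -> p), u
3. q -> p, u
4. ~(q -> p), u
5. q, u
6. ~p, u
7. p, u
Accessibility: uRu
Branch closes: p and ~p both at u.
Every branch closes (one shown): valid in T, hence also in S4, S5 (every theorem of T is a theorem of S4 and S5).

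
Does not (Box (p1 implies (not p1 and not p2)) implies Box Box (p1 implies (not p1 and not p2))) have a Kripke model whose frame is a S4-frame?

1. not (Box (p1 implies (not p1 and not p2)) implies Box Box (p1 implies (not p1 and not p2))), u
2. Box (p1 implies (not p1 and not p2)), u
3. not Box Box (p1 implies (not p1 and not p2)), u
4. p1 implies (not p1 and not p2), u
5. not p1 and not p2, u
6. not p1, u
7. not p2, u
8. not Box (p1 implies (not p1 and not p2)), v
9. p1 implies (not p1 and not p2), v
10. not p1 and not p2, v
11. not p1, v
12. not p2, v
13. not (p1 implies (not p1 and not p2)), w
14. p1, w
15. not (not p1 and not p2), w
16. p1 implies (not p1 and not p2), w
17. p2, w
18. not p1 and not p2, w
19. not p1, w
20. not p2, w
Accessibility: uRu, uRv, uRw, vRv, vRw, wRw
Branch closes: p1 and not p1 both at w.
All branches of the tableau close; one closing branch shown above.

Unsatisfiable (every branch closes)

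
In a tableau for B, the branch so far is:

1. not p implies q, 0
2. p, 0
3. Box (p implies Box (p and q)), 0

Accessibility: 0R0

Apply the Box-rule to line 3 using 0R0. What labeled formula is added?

p implies Box (p and q), 0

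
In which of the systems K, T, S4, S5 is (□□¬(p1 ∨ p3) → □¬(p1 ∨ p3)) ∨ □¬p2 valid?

K-tableau for the negation ¬((□□¬(p1 ∨ p3) → □¬(p1 ∨ p3)) ∨ □¬p2):
1. ¬((□□¬(p1 ∨ p3) → □¬(p1 ∨ p3)) ∨ □¬p2), u
2. ¬(□□¬(p1 ∨ p3) → □¬(p1 ∨ p3)), u
3. ¬□¬p2, u
4. □□¬(p1 ∨ p3), u
5. ¬□¬(p1 ∨ p3), u
6. p2, v
7. □¬(p1 ∨ p3), v
8. p1 ∨ p3, w
9. □¬(p1 ∨ p3), w
10. p3, w
Accessibility: uRv, uRw
Complete open branch: countermodel on a K-frame, so not valid in K.
T-tableau for the negation ¬((□□¬(p1 ∨ p3) → □¬(p1 ∨ p3)) ∨ □¬p2):
1. ¬((□□¬(p1 ∨ p3) → □¬(p1 ∨ p3)) ∨ □¬p2), u
2. ¬(□□¬(p1 ∨ p3) → □¬(p1 ∨ p3)), u
3. ¬□¬p2, u
4. □□¬(p1 ∨ p3), u
5. ¬□¬(p1 ∨ p3), u
6. □¬(p1 ∨ p3), u
7. ¬(p1 ∨ p3), u
8. ¬p1, u
9. ¬p3, u
10. p2, v
11. □¬(p1 ∨ p3), v
12. ¬(p1 ∨ p3), v
13. ¬p1, v
14. ¬p3, v
15. p1 ∨ p3, w
16. □¬(p1 ∨ p3), w
17. ¬(p1 ∨ p3), w
18. ¬p1, w
19. ¬p3, w
20. p3, w
Accessibility: uRu, uRv, uRw, vRv, wRw
Branch closes: p3 and ¬p3 both at w.
Every branch closes (one shown): valid in T, hence also in S4, S5 (every theorem of T is a theorem of S4 and S5).

T, S4, S5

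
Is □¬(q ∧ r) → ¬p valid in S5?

Tableau for the negation ¬(□¬(q ∧ r) → ¬p):
1. ¬(□¬(q ∧ r) → ¬p), 0
2. □¬(q ∧ r), 0
3. p, 0
4. ¬(q ∧ r), 0
5. ¬r, 0
Accessibility: 0R0
The negation has an open branch (countermodel exists).

Invalid (countermodel exists)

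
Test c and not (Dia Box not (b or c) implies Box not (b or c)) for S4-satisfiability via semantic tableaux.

Yes, satisfiable

1. c and not (Dia Box not (b or c) implies Box not (b or c)), 0
2. c, 0
3. not (Dia Box not (b or c) implies Box not (b or c)), 0
4. Dia Box not (b or c), 0
5. not Box not (b or c), 0
6. Box not (b or c), 1
7. not (b or c), 1
8. not b, 1
9. not c, 1
10. b or c, 2
11. c, 2
Accessibility: 0R0, 0R1, 0R2, 1R1, 2R2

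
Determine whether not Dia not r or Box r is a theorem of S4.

No, not valid

Tableau for the negation not (not Dia not r or Box r):
1. not (not Dia not r or Box r), w0
2. Dia not r, w0
3. not Box r, w0
4. not r, w1
5. not r, w2
Accessibility: w0Rw0, w0Rw1, w0Rw2, w1Rw1, w2Rw2
The negation has an open branch (countermodel exists).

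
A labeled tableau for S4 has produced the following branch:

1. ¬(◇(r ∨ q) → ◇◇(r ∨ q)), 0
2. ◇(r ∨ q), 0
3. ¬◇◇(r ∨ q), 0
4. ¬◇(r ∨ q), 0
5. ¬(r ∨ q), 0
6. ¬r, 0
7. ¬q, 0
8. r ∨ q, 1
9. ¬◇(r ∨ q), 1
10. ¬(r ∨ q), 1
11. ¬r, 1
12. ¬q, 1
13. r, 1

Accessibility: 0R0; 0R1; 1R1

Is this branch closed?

Closed

Both r and ¬r appear at 1.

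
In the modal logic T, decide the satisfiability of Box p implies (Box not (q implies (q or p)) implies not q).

Satisfiable (open branch found)

1. Box p implies (Box not (q implies (q or p)) implies not q), u
2. Box not (q implies (q or p)) implies not q, u
3. not q, u
Accessibility: uRu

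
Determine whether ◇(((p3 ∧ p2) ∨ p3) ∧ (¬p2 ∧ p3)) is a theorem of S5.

Tableau for the negation ¬◇(((p3 ∧ p2) ∨ p3) ∧ (¬p2 ∧ p3)):
1. ¬◇(((p3 ∧ p2) ∨ p3) ∧ (¬p2 ∧ p3)), w0
2. ¬(((p3 ∧ p2) ∨ p3) ∧ (¬p2 ∧ p3)), w0   [¬◇-rule on 1 via w0Rw0]
3. ¬(¬p2 ∧ p3), w0   [¬∧-rule on 2 (branches; this branch)]
4. ¬p3, w0   [¬∧-rule on 3 (branches; this branch)]
Accessibility: w0Rw0
The negation has an open branch (countermodel exists).

No, not valid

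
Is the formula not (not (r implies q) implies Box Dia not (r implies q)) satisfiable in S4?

1. not (not (r implies q) implies Box Dia not (r implies q)), 0
2. not (r implies q), 0
3. not Box Dia not (r implies q), 0
4. r, 0
5. not q, 0
6. not Dia not (r implies q), 1
7. r implies q, 1
8. q, 1
Accessibility: 0R0, 0R1, 1R1

Yes, satisfiable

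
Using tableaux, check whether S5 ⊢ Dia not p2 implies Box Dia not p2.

Yes, valid

Tableau for the negation not (Dia not p2 implies Box Dia not p2):
1. not (Dia not p2 implies Box Dia not p2), u
2. Dia not p2, u
3. not Box Dia not p2, u
4. not p2, v
5. not Dia not p2, w
6. p2, u
7. p2, v
Accessibility: uRu, uRv, uRw, vRu, vRv, vRw, wRu, wRv, wRw
Branch closes: p2 and not p2 both at v.
All branches of the negation close; one closing branch shown above.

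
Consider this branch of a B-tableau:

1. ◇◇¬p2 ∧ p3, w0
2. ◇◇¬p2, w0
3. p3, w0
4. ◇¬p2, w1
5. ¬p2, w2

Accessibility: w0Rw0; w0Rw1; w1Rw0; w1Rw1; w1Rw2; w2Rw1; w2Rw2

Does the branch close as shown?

There is no literal clash: for every atom and world, at most one sign appears.

Open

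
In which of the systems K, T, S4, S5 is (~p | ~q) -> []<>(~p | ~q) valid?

S5

S5-tableau for the negation ~((~p | ~q) -> []<>(~p | ~q)):
1. ~((~p | ~q) -> []<>(~p | ~q)), u
2. ~p | ~q, u   [~->-rule on 1]
3. ~[]<>(~p | ~q), u   [~->-rule on 1]
4. ~q, u   [|-rule on 2 (branches; this branch)]
5. ~<>(~p | ~q), v   [~[]-rule on 3: fresh world v, uRv]
6. ~(~p | ~q), u   [~<>-rule on 5 via vRu]
7. p, u   [~|-rule on 6]
8. q, u   [~|-rule on 6]
Accessibility: uRu, uRv, vRu, vRv
Branch closes: q and ~q both at u.
Every branch closes (one shown): valid in S5.
S4-tableau for the negation ~((~p | ~q) -> []<>(~p | ~q)):
1. ~((~p | ~q) -> []<>(~p | ~q)), u
2. ~p | ~q, u   [~->-rule on 1]
3. ~[]<>(~p | ~q), u   [~->-rule on 1]
4. ~q, u   [|-rule on 2 (branches; this branch)]
5. ~<>(~p | ~q), v   [~[]-rule on 3: fresh world v, uRv]
6. ~(~p | ~q), v   [~<>-rule on 5 via vRv]
7. p, v   [~|-rule on 6]
8. q, v   [~|-rule on 6]
Accessibility: uRu, uRv, vRv
Complete open branch: countermodel on an S4-frame, so not valid in S4, nor in K, T (the same frame is also a K-frame and a T-frame).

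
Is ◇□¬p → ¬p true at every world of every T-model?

No, not valid

Tableau for the negation ¬(◇□¬p → ¬p):
1. ¬(◇□¬p → ¬p), 0
2. ◇□¬p, 0   [¬→-rule on 1]
3. p, 0   [¬→-rule on 1]
4. □¬p, 1   [◇-rule on 2: fresh world 1, 0R1]
5. ¬p, 1   [□-rule on 4 via 1R1]
Accessibility: 0R0, 0R1, 1R1
The negation has an open branch (countermodel exists).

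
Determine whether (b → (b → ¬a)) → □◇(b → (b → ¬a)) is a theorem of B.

Valid

Tableau for the negation ¬((b → (b → ¬a)) → □◇(b → (b → ¬a))):
1. ¬((b → (b → ¬a)) → □◇(b → (b → ¬a))), u
2. b → (b → ¬a), u   [¬→-rule on 1]
3. ¬□◇(b → (b → ¬a)), u   [¬→-rule on 1]
4. b → ¬a, u   [→-rule on 2 (branches; this branch)]
5. ¬a, u   [→-rule on 4 (branches; this branch)]
6. ¬◇(b → (b → ¬a)), v   [¬□-rule on 3: fresh world v, uRv]
7. ¬(b → (b → ¬a)), u   [¬◇-rule on 6 via vRu]
8. b, u   [¬→-rule on 7]
9. ¬(b → ¬a), u   [¬→-rule on 7]
10. a, u   [¬→-rule on 9]
Accessibility: uRu, uRv, vRu, vRv
Branch closes: a and ¬a both at u.
Every branch of the negation's tableau closes; the branch above is one of them.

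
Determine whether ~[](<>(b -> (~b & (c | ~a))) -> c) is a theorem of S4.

No, not valid

Tableau for the negation [](<>(b -> (~b & (c | ~a))) -> c):
1. [](<>(b -> (~b & (c | ~a))) -> c), 0
2. <>(b -> (~b & (c | ~a))) -> c, 0
3. c, 0
Accessibility: 0R0
The negation has an open branch (countermodel exists).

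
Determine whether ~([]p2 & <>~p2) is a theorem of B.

Yes, valid

Tableau for the negation []p2 & <>~p2:
1. []p2 & <>~p2, w0
2. []p2, w0
3. <>~p2, w0
4. p2, w0
5. ~p2, w1
6. p2, w1
Accessibility: w0Rw0, w0Rw1, w1Rw0, w1Rw1
Branch closes: p2 and ~p2 both at w1.
All branches of the negation close; one closing branch shown above.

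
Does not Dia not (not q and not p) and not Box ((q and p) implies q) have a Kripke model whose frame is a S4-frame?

1. not Dia not (not q and not p) and not Box ((q and p) implies q), w0
2. not Dia not (not q and not p), w0
3. not Box ((q and p) implies q), w0
4. not q and not p, w0
5. not q, w0
6. not p, w0
7. not ((q and p) implies q), w1
8. q and p, w1
9. not q, w1
10. q, w1
11. p, w1
Accessibility: w0Rw0, w0Rw1, w1Rw1
Branch closes: q and not q both at w1.
Every branch closes; the branch above is one of them.

Unsatisfiable (every branch closes)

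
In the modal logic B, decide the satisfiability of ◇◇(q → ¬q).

1. ◇◇(q → ¬q), 0
2. ◇(q → ¬q), 1
3. q → ¬q, 2
4. ¬q, 2
Accessibility: 0R0, 0R1, 1R0, 1R1, 1R2, 2R1, 2R2

Satisfiable (open branch found)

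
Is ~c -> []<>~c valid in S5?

Tableau for the negation ~(~c -> []<>~c):
1. ~(~c -> []<>~c), u
2. ~c, u
3. ~[]<>~c, u
4. ~<>~c, v
5. c, u
Accessibility: uRu, uRv, vRu, vRv
Branch closes: c and ~c both at u.
Every branch of the negation's tableau closes; the branch above is one of them.

Valid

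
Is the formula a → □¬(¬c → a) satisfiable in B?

Satisfiable (open branch found)

1. a → □¬(¬c → a), w0
2. □¬(¬c → a), w0
3. ¬(¬c → a), w0
4. ¬c, w0
5. ¬a, w0
Accessibility: w0Rw0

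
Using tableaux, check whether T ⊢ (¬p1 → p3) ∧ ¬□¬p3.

Tableau for the negation ¬((¬p1 → p3) ∧ ¬□¬p3):
1. ¬((¬p1 → p3) ∧ ¬□¬p3), u
2. □¬p3, u   [¬∧-rule on 1 (branches; this branch)]
3. ¬p3, u   [□-rule on 2 via uRu]
Accessibility: uRu
The negation has an open branch (countermodel exists).

Invalid (countermodel exists)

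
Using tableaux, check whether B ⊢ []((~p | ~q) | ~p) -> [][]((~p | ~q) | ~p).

Invalid (countermodel exists)

Tableau for the negation ~([]((~p | ~q) | ~p) -> [][]((~p | ~q) | ~p)):
1. ~([]((~p | ~q) | ~p) -> [][]((~p | ~q) | ~p)), u
2. []((~p | ~q) | ~p), u
3. ~[][]((~p | ~q) | ~p), u
4. (~p | ~q) | ~p, u
5. ~p, u
6. ~[]((~p | ~q) | ~p), v
7. (~p | ~q) | ~p, v
8. ~p, v
9. ~((~p | ~q) | ~p), w
10. ~(~p | ~q), w
11. p, w
12. q, w
Accessibility: uRu, uRv, vRu, vRv, vRw, wRv, wRw
The negation has an open branch (countermodel exists).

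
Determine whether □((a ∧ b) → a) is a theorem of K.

Tableau for the negation ¬□((a ∧ b) → a):
1. ¬□((a ∧ b) → a), u
2. ¬((a ∧ b) → a), v   [¬□-rule on 1: fresh world v, uRv]
3. a ∧ b, v   [¬→-rule on 2]
4. ¬a, v   [¬→-rule on 2]
5. a, v   [∧-rule on 3]
6. b, v   [∧-rule on 3]
Accessibility: uRv
Branch closes: a and ¬a both at v.
Every branch of the negation's tableau closes; the branch above is one of them.

Valid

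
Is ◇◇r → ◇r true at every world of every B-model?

Not valid

Tableau for the negation ¬(◇◇r → ◇r):
1. ¬(◇◇r → ◇r), u
2. ◇◇r, u
3. ¬◇r, u
4. ¬r, u
5. ◇r, v
6. ¬r, v
7. r, w
Accessibility: uRu, uRv, vRu, vRv, vRw, wRv, wRw
The negation has an open branch (countermodel exists).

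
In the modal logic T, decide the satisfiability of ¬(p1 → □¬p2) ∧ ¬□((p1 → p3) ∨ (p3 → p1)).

1. ¬(p1 → □¬p2) ∧ ¬□((p1 → p3) ∨ (p3 → p1)), w0
2. ¬(p1 → □¬p2), w0
3. ¬□((p1 → p3) ∨ (p3 → p1)), w0
4. p1, w0
5. ¬□¬p2, w0
6. ¬((p1 → p3) ∨ (p3 → p1)), w1
7. ¬(p1 → p3), w1
8. ¬(p3 → p1), w1
9. p1, w1
10. ¬p3, w1
11. p3, w1
12. ¬p1, w1
Accessibility: w0Rw0, w0Rw1, w1Rw1
Branch closes: p3 and ¬p3 both at w1.
(One branch shown.) All branches close.

Unsatisfiable (every branch closes)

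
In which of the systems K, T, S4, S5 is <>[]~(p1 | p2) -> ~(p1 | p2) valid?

S5

S5-tableau for the negation ~(<>[]~(p1 | p2) -> ~(p1 | p2)):
1. ~(<>[]~(p1 | p2) -> ~(p1 | p2)), 0
2. <>[]~(p1 | p2), 0   [~->-rule on 1]
3. p1 | p2, 0   [~->-rule on 1]
4. p2, 0   [|-rule on 3 (branches; this branch)]
5. []~(p1 | p2), 1   [<>-rule on 2: fresh world 1, 0R1]
6. ~(p1 | p2), 0   [[]-rule on 5 via 1R0]
7. ~p1, 0   [~|-rule on 6]
8. ~p2, 0   [~|-rule on 6]
Accessibility: 0R0, 0R1, 1R0, 1R1
Branch closes: p2 and ~p2 both at 0.
Every branch closes (one shown): valid in S5.
S4-tableau for the negation ~(<>[]~(p1 | p2) -> ~(p1 | p2)):
1. ~(<>[]~(p1 | p2) -> ~(p1 | p2)), 0
2. <>[]~(p1 | p2), 0   [~->-rule on 1]
3. p1 | p2, 0   [~->-rule on 1]
4. p2, 0   [|-rule on 3 (branches; this branch)]
5. []~(p1 | p2), 1   [<>-rule on 2: fresh world 1, 0R1]
6. ~(p1 | p2), 1   [[]-rule on 5 via 1R1]
7. ~p1, 1   [~|-rule on 6]
8. ~p2, 1   [~|-rule on 6]
Accessibility: 0R0, 0R1, 1R1
Complete open branch: countermodel on an S4-frame, so not valid in S4, nor in K, T (the same frame is also a K-frame and a T-frame).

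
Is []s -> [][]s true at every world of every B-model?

Invalid (countermodel exists)

Tableau for the negation ~([]s -> [][]s):
1. ~([]s -> [][]s), 0
2. []s, 0   [~->-rule on 1]
3. ~[][]s, 0   [~->-rule on 1]
4. s, 0   [[]-rule on 2 via 0R0]
5. ~[]s, 1   [~[]-rule on 3: fresh world 1, 0R1]
6. s, 1   [[]-rule on 2 via 0R1]
7. ~s, 2   [~[]-rule on 5: fresh world 2, 1R2]
Accessibility: 0R0, 0R1, 1R0, 1R1, 1R2, 2R1, 2R2
The negation has an open branch (countermodel exists).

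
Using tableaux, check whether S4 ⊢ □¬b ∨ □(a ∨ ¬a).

Tableau for the negation ¬(□¬b ∨ □(a ∨ ¬a)):
1. ¬(□¬b ∨ □(a ∨ ¬a)), u
2. ¬□¬b, u   [¬∨-rule on 1]
3. ¬□(a ∨ ¬a), u   [¬∨-rule on 1]
4. b, v   [¬□-rule on 2: fresh world v, uRv]
5. ¬(a ∨ ¬a), w   [¬□-rule on 3: fresh world w, uRw]
6. ¬a, w   [¬∨-rule on 5]
7. a, w   [¬∨-rule on 5]
Accessibility: uRu, uRv, uRw, vRv, wRw
Branch closes: a and ¬a both at w.
All branches of the negation close; one closing branch shown above.

Valid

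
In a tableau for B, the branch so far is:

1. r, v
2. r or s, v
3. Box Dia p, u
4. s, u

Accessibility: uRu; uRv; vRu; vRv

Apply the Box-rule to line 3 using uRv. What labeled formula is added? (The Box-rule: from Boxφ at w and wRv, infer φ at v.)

Dia p, v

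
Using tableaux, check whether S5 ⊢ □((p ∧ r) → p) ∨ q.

Yes, valid

Tableau for the negation ¬(□((p ∧ r) → p) ∨ q):
1. ¬(□((p ∧ r) → p) ∨ q), 0
2. ¬□((p ∧ r) → p), 0   [¬∨-rule on 1]
3. ¬q, 0   [¬∨-rule on 1]
4. ¬((p ∧ r) → p), 1   [¬□-rule on 2: fresh world 1, 0R1]
5. p ∧ r, 1   [¬→-rule on 4]
6. ¬p, 1   [¬→-rule on 4]
7. p, 1   [∧-rule on 5]
8. r, 1   [∧-rule on 5]
Accessibility: 0R0, 0R1, 1R0, 1R1
Branch closes: p and ¬p both at 1.
All branches of the negation close; one closing branch shown above.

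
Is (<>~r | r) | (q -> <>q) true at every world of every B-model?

Valid in B

Tableau for the negation ~((<>~r | r) | (q -> <>q)):
1. ~((<>~r | r) | (q -> <>q)), u
2. ~(<>~r | r), u
3. ~(q -> <>q), u
4. ~<>~r, u
5. ~r, u
6. q, u
7. ~<>q, u
8. r, u
Accessibility: uRu
Branch closes: r and ~r both at u.
All branches of the negation close; one closing branch shown above.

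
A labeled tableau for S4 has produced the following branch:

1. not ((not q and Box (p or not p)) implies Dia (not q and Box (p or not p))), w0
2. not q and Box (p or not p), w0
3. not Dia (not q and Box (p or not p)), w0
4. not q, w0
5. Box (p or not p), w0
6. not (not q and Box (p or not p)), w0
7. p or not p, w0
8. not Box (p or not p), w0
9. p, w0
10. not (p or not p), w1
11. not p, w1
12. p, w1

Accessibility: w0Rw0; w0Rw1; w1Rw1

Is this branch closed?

Yes, closed

Both p and not p appear at w1.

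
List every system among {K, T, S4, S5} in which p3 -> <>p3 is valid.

T-tableau for the negation ~(p3 -> <>p3):
1. ~(p3 -> <>p3), w0
2. p3, w0
3. ~<>p3, w0
4. ~p3, w0
Accessibility: w0Rw0
Branch closes: p3 and ~p3 both at w0.
Every branch closes (one shown): valid in T, hence also in S4, S5 (every theorem of T is a theorem of S4 and S5).
K-tableau for the negation ~(p3 -> <>p3):
1. ~(p3 -> <>p3), w0
2. p3, w0
3. ~<>p3, w0
Complete open branch: countermodel on a K-frame, so not valid in K.

T, S4, S5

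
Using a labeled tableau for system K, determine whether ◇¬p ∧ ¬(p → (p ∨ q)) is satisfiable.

No, unsatisfiable

1. ◇¬p ∧ ¬(p → (p ∨ q)), u
2. ◇¬p, u
3. ¬(p → (p ∨ q)), u
4. p, u
5. ¬(p ∨ q), u
6. ¬p, u
7. ¬q, u
Branch closes: p and ¬p both at u.
(One branch shown.) All branches close.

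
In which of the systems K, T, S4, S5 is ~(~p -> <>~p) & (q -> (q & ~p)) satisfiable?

T-tableau for the formula:
1. ~(~p -> <>~p) & (q -> (q & ~p)), w0
2. ~(~p -> <>~p), w0
3. q -> (q & ~p), w0
4. ~p, w0
5. ~<>~p, w0
6. p, w0
Accessibility: w0Rw0
Branch closes: p and ~p both at w0.
Every branch closes (one shown): unsatisfiable in T, hence also in S4, S5 (every S4/S5-frame is a T-frame).
K-tableau for the formula:
1. ~(~p -> <>~p) & (q -> (q & ~p)), w0
2. ~(~p -> <>~p), w0
3. q -> (q & ~p), w0
4. ~p, w0
5. ~<>~p, w0
6. q & ~p, w0
7. q, w0
Complete open branch: satisfiable in K.

K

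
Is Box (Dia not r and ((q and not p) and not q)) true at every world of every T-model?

Invalid (countermodel exists)

Tableau for the negation not Box (Dia not r and ((q and not p) and not q)):
1. not Box (Dia not r and ((q and not p) and not q)), w0
2. not (Dia not r and ((q and not p) and not q)), w1
3. not ((q and not p) and not q), w1
4. q, w1
Accessibility: w0Rw0, w0Rw1, w1Rw1
The negation has an open branch (countermodel exists).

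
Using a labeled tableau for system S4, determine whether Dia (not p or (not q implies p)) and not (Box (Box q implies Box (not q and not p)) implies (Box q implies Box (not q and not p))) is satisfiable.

1. Dia (not p or (not q implies p)) and not (Box (Box q implies Box (not q and not p)) implies (Box q implies Box (not q and not p))), w0
2. Dia (not p or (not q implies p)), w0
3. not (Box (Box q implies Box (not q and not p)) implies (Box q implies Box (not q and not p))), w0
4. Box (Box q implies Box (not q and not p)), w0
5. not (Box q implies Box (not q and not p)), w0
6. Box q, w0
7. not Box (not q and not p), w0
8. Box q implies Box (not q and not p), w0
9. q, w0
10. not Box q, w0
11. not p or (not q implies p), w1
12. Box q implies Box (not q and not p), w1
13. q, w1
14. not q implies p, w1
15. not Box q, w1
16. p, w1
17. not (not q and not p), w2
18. Box q implies Box (not q and not p), w2
19. q, w2
20. p, w2
21. not Box q, w2
22. not q, w3
23. Box q implies Box (not q and not p), w3
24. q, w3
Accessibility: w0Rw0, w0Rw1, w0Rw2, w0Rw3, w1Rw1, w2Rw2, w3Rw3
Branch closes: q and not q both at w3.
All branches of the tableau close; one closing branch shown above.

No, unsatisfiable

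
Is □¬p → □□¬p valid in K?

Tableau for the negation ¬(□¬p → □□¬p):
1. ¬(□¬p → □□¬p), u
2. □¬p, u   [¬→-rule on 1]
3. ¬□□¬p, u   [¬→-rule on 1]
4. ¬□¬p, v   [¬□-rule on 3: fresh world v, uRv]
5. ¬p, v   [□-rule on 2 via uRv]
6. p, w   [¬□-rule on 4: fresh world w, vRw]
Accessibility: uRv, vRw
The negation has an open branch (countermodel exists).

Invalid (countermodel exists)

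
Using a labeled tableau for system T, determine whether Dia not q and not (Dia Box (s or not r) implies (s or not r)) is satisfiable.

1. Dia not q and not (Dia Box (s or not r) implies (s or not r)), u
2. Dia not q, u
3. not (Dia Box (s or not r) implies (s or not r)), u
4. Dia Box (s or not r), u
5. not (s or not r), u
6. not s, u
7. r, u
8. not q, v
9. Box (s or not r), w
10. s or not r, w
11. not r, w
Accessibility: uRu, uRv, uRw, vRv, wRw

Satisfiable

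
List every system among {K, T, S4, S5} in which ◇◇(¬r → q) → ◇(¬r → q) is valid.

S4, S5

S4-tableau for the negation ¬(◇◇(¬r → q) → ◇(¬r → q)):
1. ¬(◇◇(¬r → q) → ◇(¬r → q)), w0
2. ◇◇(¬r → q), w0
3. ¬◇(¬r → q), w0
4. ¬(¬r → q), w0
5. ¬r, w0
6. ¬q, w0
7. ◇(¬r → q), w1
8. ¬(¬r → q), w1
9. ¬r, w1
10. ¬q, w1
11. ¬r → q, w2
12. ¬(¬r → q), w2
13. ¬r, w2
14. ¬q, w2
15. q, w2
Accessibility: w0Rw0, w0Rw1, w0Rw2, w1Rw1, w1Rw2, w2Rw2
Branch closes: q and ¬q both at w2.
Every branch closes (one shown): valid in S4, hence also in S5 (every theorem of S4 is a theorem of S5).
T-tableau for the negation ¬(◇◇(¬r → q) → ◇(¬r → q)):
1. ¬(◇◇(¬r → q) → ◇(¬r → q)), w0
2. ◇◇(¬r → q), w0
3. ¬◇(¬r → q), w0
4. ¬(¬r → q), w0
5. ¬r, w0
6. ¬q, w0
7. ◇(¬r → q), w1
8. ¬(¬r → q), w1
9. ¬r, w1
10. ¬q, w1
11. ¬r → q, w2
12. q, w2
Accessibility: w0Rw0, w0Rw1, w1Rw1, w1Rw2, w2Rw2
Complete open branch: countermodel on a T-frame, so not valid in T, nor in K (the same frame is also a K-frame).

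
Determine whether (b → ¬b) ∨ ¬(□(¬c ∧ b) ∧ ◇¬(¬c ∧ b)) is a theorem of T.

Valid in T

Tableau for the negation ¬((b → ¬b) ∨ ¬(□(¬c ∧ b) ∧ ◇¬(¬c ∧ b))):
1. ¬((b → ¬b) ∨ ¬(□(¬c ∧ b) ∧ ◇¬(¬c ∧ b))), w0
2. ¬(b → ¬b), w0
3. □(¬c ∧ b) ∧ ◇¬(¬c ∧ b), w0
4. b, w0
5. □(¬c ∧ b), w0
6. ◇¬(¬c ∧ b), w0
7. ¬c ∧ b, w0
8. ¬c, w0
9. ¬(¬c ∧ b), w1
10. ¬c ∧ b, w1
11. ¬c, w1
12. b, w1
13. ¬b, w1
Accessibility: w0Rw0, w0Rw1, w1Rw1
Branch closes: b and ¬b both at w1.
Every branch of the negation's tableau closes; the branch above is one of them.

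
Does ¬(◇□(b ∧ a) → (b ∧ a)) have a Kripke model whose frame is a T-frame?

Yes, satisfiable

1. ¬(◇□(b ∧ a) → (b ∧ a)), w0
2. ◇□(b ∧ a), w0
3. ¬(b ∧ a), w0
4. ¬a, w0
5. □(b ∧ a), w1
6. b ∧ a, w1
7. b, w1
8. a, w1
Accessibility: w0Rw0, w0Rw1, w1Rw1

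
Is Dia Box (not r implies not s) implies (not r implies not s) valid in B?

Tableau for the negation not (Dia Box (not r implies not s) implies (not r implies not s)):
1. not (Dia Box (not r implies not s) implies (not r implies not s)), 0
2. Dia Box (not r implies not s), 0   [neg-implies-rule on 1]
3. not (not r implies not s), 0   [neg-implies-rule on 1]
4. not r, 0   [neg-implies-rule on 3]
5. s, 0   [neg-implies-rule on 3]
6. Box (not r implies not s), 1   [Dia-rule on 2: fresh world 1, 0R1]
7. not r implies not s, 0   [Box-rule on 6 via 1R0]
8. not r implies not s, 1   [Box-rule on 6 via 1R1]
9. not s, 0   [implies-rule on 7 (branches; this branch)]
Accessibility: 0R0, 0R1, 1R0, 1R1
Branch closes: s and not s both at 0.
All branches of the negation close; one closing branch shown above.

Valid in B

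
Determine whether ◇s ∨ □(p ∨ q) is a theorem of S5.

Not valid

Tableau for the negation ¬(◇s ∨ □(p ∨ q)):
1. ¬(◇s ∨ □(p ∨ q)), u
2. ¬◇s, u   [¬∨-rule on 1]
3. ¬□(p ∨ q), u   [¬∨-rule on 1]
4. ¬s, u   [¬◇-rule on 2 via uRu]
5. ¬(p ∨ q), v   [¬□-rule on 3: fresh world v, uRv]
6. ¬p, v   [¬∨-rule on 5]
7. ¬q, v   [¬∨-rule on 5]
8. ¬s, v   [¬◇-rule on 2 via uRv]
Accessibility: uRu, uRv, vRu, vRv
The negation has an open branch (countermodel exists).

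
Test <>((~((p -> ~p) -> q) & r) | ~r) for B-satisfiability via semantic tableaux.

Satisfiable

1. <>((~((p -> ~p) -> q) & r) | ~r), 0
2. (~((p -> ~p) -> q) & r) | ~r, 1
3. ~r, 1
Accessibility: 0R0, 0R1, 1R0, 1R1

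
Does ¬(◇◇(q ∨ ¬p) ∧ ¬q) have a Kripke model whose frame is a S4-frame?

1. ¬(◇◇(q ∨ ¬p) ∧ ¬q), 0
2. q, 0
Accessibility: 0R0

Satisfiable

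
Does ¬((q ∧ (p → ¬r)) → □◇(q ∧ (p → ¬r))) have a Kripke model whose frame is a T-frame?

Satisfiable (open branch found)

1. ¬((q ∧ (p → ¬r)) → □◇(q ∧ (p → ¬r))), w0
2. q ∧ (p → ¬r), w0
3. ¬□◇(q ∧ (p → ¬r)), w0
4. q, w0
5. p → ¬r, w0
6. ¬r, w0
7. ¬◇(q ∧ (p → ¬r)), w1
8. ¬(q ∧ (p → ¬r)), w1
9. ¬(p → ¬r), w1
10. p, w1
11. r, w1
Accessibility: w0Rw0, w0Rw1, w1Rw1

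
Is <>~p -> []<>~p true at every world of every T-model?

Not valid

Tableau for the negation ~(<>~p -> []<>~p):
1. ~(<>~p -> []<>~p), 0
2. <>~p, 0
3. ~[]<>~p, 0
4. ~p, 1
5. ~<>~p, 2
6. p, 2
Accessibility: 0R0, 0R1, 0R2, 1R1, 2R2
The negation has an open branch (countermodel exists).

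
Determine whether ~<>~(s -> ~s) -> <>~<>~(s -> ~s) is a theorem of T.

Yes, valid

Tableau for the negation ~(~<>~(s -> ~s) -> <>~<>~(s -> ~s)):
1. ~(~<>~(s -> ~s) -> <>~<>~(s -> ~s)), u
2. ~<>~(s -> ~s), u
3. ~<>~<>~(s -> ~s), u
4. s -> ~s, u
5. <>~(s -> ~s), u
6. ~s, u
7. ~(s -> ~s), v
8. s, v
9. s -> ~s, v
10. <>~(s -> ~s), v
11. ~s, v
Accessibility: uRu, uRv, vRv
Branch closes: s and ~s both at v.
Every branch of the negation's tableau closes; the branch above is one of them.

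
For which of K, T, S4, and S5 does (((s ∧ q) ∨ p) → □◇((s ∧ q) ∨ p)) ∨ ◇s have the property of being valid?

S4-tableau for the negation ¬((((s ∧ q) ∨ p) → □◇((s ∧ q) ∨ p)) ∨ ◇s):
1. ¬((((s ∧ q) ∨ p) → □◇((s ∧ q) ∨ p)) ∨ ◇s), 0
2. ¬(((s ∧ q) ∨ p) → □◇((s ∧ q) ∨ p)), 0
3. ¬◇s, 0
4. (s ∧ q) ∨ p, 0
5. ¬□◇((s ∧ q) ∨ p), 0
6. ¬s, 0
7. p, 0
8. ¬◇((s ∧ q) ∨ p), 1
9. ¬s, 1
10. ¬((s ∧ q) ∨ p), 1
11. ¬(s ∧ q), 1
12. ¬p, 1
13. ¬q, 1
Accessibility: 0R0, 0R1, 1R1
Complete open branch: countermodel on an S4-frame, so not valid in S4, nor in K, T (the same frame is also a K-frame and a T-frame).
S5-tableau for the negation ¬((((s ∧ q) ∨ p) → □◇((s ∧ q) ∨ p)) ∨ ◇s):
1. ¬((((s ∧ q) ∨ p) → □◇((s ∧ q) ∨ p)) ∨ ◇s), 0
2. ¬(((s ∧ q) ∨ p) → □◇((s ∧ q) ∨ p)), 0
3. ¬◇s, 0
4. (s ∧ q) ∨ p, 0
5. ¬□◇((s ∧ q) ∨ p), 0
6. ¬s, 0
7. p, 0
8. ¬◇((s ∧ q) ∨ p), 1
9. ¬s, 1
10. ¬((s ∧ q) ∨ p), 0
11. ¬(s ∧ q), 0
12. ¬p, 0
Accessibility: 0R0, 0R1, 1R0, 1R1
Branch closes: p and ¬p both at 0.
Every branch closes (one shown): valid in S5.

S5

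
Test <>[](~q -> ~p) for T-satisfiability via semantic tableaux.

Satisfiable

1. <>[](~q -> ~p), u
2. [](~q -> ~p), v   [<>-rule on 1: fresh world v, uRv]
3. ~q -> ~p, v   [[]-rule on 2 via vRv]
4. ~p, v   [->-rule on 3 (branches; this branch)]
Accessibility: uRu, uRv, vRv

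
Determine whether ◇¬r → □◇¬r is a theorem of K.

Not valid

Tableau for the negation ¬(◇¬r → □◇¬r):
1. ¬(◇¬r → □◇¬r), u
2. ◇¬r, u   [¬→-rule on 1]
3. ¬□◇¬r, u   [¬→-rule on 1]
4. ¬r, v   [◇-rule on 2: fresh world v, uRv]
5. ¬◇¬r, w   [¬□-rule on 3: fresh world w, uRw]
Accessibility: uRv, uRw
The negation has an open branch (countermodel exists).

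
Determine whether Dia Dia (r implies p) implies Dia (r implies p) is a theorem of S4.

Tableau for the negation not (Dia Dia (r implies p) implies Dia (r implies p)):
1. not (Dia Dia (r implies p) implies Dia (r implies p)), w0
2. Dia Dia (r implies p), w0   [neg-implies-rule on 1]
3. not Dia (r implies p), w0   [neg-implies-rule on 1]
4. not (r implies p), w0   [neg-Dia-rule on 3 via w0Rw0]
5. r, w0   [neg-implies-rule on 4]
6. not p, w0   [neg-implies-rule on 4]
7. Dia (r implies p), w1   [Dia-rule on 2: fresh world w1, w0Rw1]
8. not (r implies p), w1   [neg-Dia-rule on 3 via w0Rw1]
9. r, w1   [neg-implies-rule on 8]
10. not p, w1   [neg-implies-rule on 8]
11. r implies p, w2   [Dia-rule on 7: fresh world w2, w1Rw2]
12. not (r implies p), w2   [neg-Dia-rule on 3 via w0Rw2]
13. r, w2   [neg-implies-rule on 12]
14. not p, w2   [neg-implies-rule on 12]
15. p, w2   [implies-rule on 11 (branches; this branch)]
Accessibility: w0Rw0, w0Rw1, w0Rw2, w1Rw1, w1Rw2, w2Rw2
Branch closes: p and not p both at w2.
Every branch of the negation's tableau closes; the branch above is one of them.

Valid in S4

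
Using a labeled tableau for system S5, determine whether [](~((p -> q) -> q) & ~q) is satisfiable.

1. [](~((p -> q) -> q) & ~q), u
2. ~((p -> q) -> q) & ~q, u
3. ~((p -> q) -> q), u
4. ~q, u
5. p -> q, u
6. ~p, u
Accessibility: uRu

Yes, satisfiable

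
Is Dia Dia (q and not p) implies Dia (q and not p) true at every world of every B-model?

Not valid

Tableau for the negation not (Dia Dia (q and not p) implies Dia (q and not p)):
1. not (Dia Dia (q and not p) implies Dia (q and not p)), u
2. Dia Dia (q and not p), u
3. not Dia (q and not p), u
4. not (q and not p), u
5. p, u
6. Dia (q and not p), v
7. not (q and not p), v
8. p, v
9. q and not p, w
10. q, w
11. not p, w
Accessibility: uRu, uRv, vRu, vRv, vRw, wRv, wRw
The negation has an open branch (countermodel exists).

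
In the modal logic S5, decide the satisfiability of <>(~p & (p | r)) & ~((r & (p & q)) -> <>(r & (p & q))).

Unsatisfiable (every branch closes)

1. <>(~p & (p | r)) & ~((r & (p & q)) -> <>(r & (p & q))), 0
2. <>(~p & (p | r)), 0
3. ~((r & (p & q)) -> <>(r & (p & q))), 0
4. r & (p & q), 0
5. ~<>(r & (p & q)), 0
6. r, 0
7. p & q, 0
8. p, 0
9. q, 0
10. ~(r & (p & q)), 0
11. ~(p & q), 0
12. ~q, 0
Accessibility: 0R0
Branch closes: q and ~q both at 0.
(One branch shown.) All branches close.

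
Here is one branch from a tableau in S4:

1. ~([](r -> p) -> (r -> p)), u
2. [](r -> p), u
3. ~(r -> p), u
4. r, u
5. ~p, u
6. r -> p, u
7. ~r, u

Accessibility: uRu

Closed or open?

Both r and ~r appear at u.

Closed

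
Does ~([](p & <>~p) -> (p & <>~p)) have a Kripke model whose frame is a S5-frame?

Unsatisfiable

1. ~([](p & <>~p) -> (p & <>~p)), u
2. [](p & <>~p), u
3. ~(p & <>~p), u
4. p & <>~p, u
5. p, u
6. <>~p, u
7. ~<>~p, u
8. ~p, v
9. p & <>~p, v
10. p, v
11. <>~p, v
Accessibility: uRu, uRv, vRu, vRv
Branch closes: p and ~p both at v.
(One branch shown.) All branches close.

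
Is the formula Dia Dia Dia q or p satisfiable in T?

Satisfiable

1. Dia Dia Dia q or p, w0
2. p, w0   [or-rule on 1 (branches; this branch)]
Accessibility: w0Rw0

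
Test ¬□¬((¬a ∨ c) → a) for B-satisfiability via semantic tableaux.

1. ¬□¬((¬a ∨ c) → a), w0
2. (¬a ∨ c) → a, w1
3. a, w1
Accessibility: w0Rw0, w0Rw1, w1Rw0, w1Rw1

Yes, satisfiable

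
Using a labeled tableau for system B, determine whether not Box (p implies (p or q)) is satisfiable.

Unsatisfiable

1. not Box (p implies (p or q)), 0
2. not (p implies (p or q)), 1
3. p, 1
4. not (p or q), 1
5. not p, 1
6. not q, 1
Accessibility: 0R0, 0R1, 1R0, 1R1
Branch closes: p and not p both at 1.
All branches of the tableau close; one closing branch shown above.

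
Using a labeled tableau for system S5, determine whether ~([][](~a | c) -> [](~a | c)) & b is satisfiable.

Unsatisfiable

1. ~([][](~a | c) -> [](~a | c)) & b, u
2. ~([][](~a | c) -> [](~a | c)), u
3. b, u
4. [][](~a | c), u
5. ~[](~a | c), u
6. [](~a | c), u
7. ~a | c, u
8. c, u
9. ~(~a | c), v
10. a, v
11. ~c, v
12. [](~a | c), v
13. ~a | c, v
14. c, v
Accessibility: uRu, uRv, vRu, vRv
Branch closes: c and ~c both at v.
All branches of the tableau close; one closing branch shown above.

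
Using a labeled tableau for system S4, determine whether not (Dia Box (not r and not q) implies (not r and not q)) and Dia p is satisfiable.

Satisfiable

1. not (Dia Box (not r and not q) implies (not r and not q)) and Dia p, u
2. not (Dia Box (not r and not q) implies (not r and not q)), u   [and-rule on 1]
3. Dia p, u   [and-rule on 1]
4. Dia Box (not r and not q), u   [neg-implies-rule on 2]
5. not (not r and not q), u   [neg-implies-rule on 2]
6. q, u   [neg-and-rule on 5 (branches; this branch)]
7. p, v   [Dia-rule on 3: fresh world v, uRv]
8. Box (not r and not q), w   [Dia-rule on 4: fresh world w, uRw]
9. not r and not q, w   [Box-rule on 8 via wRw]
10. not r, w   [and-rule on 9]
11. not q, w   [and-rule on 9]
Accessibility: uRu, uRv, uRw, vRv, wRw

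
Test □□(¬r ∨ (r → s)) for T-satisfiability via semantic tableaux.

Satisfiable

1. □□(¬r ∨ (r → s)), 0
2. □(¬r ∨ (r → s)), 0
3. ¬r ∨ (r → s), 0
4. r → s, 0
5. s, 0
Accessibility: 0R0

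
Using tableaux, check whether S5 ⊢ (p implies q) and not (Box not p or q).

Invalid (countermodel exists)

Tableau for the negation not ((p implies q) and not (Box not p or q)):
1. not ((p implies q) and not (Box not p or q)), u
2. Box not p or q, u
3. q, u
Accessibility: uRu
The negation has an open branch (countermodel exists).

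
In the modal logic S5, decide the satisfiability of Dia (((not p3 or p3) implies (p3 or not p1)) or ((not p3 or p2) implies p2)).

Satisfiable

1. Dia (((not p3 or p3) implies (p3 or not p1)) or ((not p3 or p2) implies p2)), w0
2. ((not p3 or p3) implies (p3 or not p1)) or ((not p3 or p2) implies p2), w1
3. (not p3 or p2) implies p2, w1
4. p2, w1
Accessibility: w0Rw0, w0Rw1, w1Rw0, w1Rw1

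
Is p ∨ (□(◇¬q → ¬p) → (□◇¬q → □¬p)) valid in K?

Tableau for the negation ¬(p ∨ (□(◇¬q → ¬p) → (□◇¬q → □¬p))):
1. ¬(p ∨ (□(◇¬q → ¬p) → (□◇¬q → □¬p))), u
2. ¬p, u
3. ¬(□(◇¬q → ¬p) → (□◇¬q → □¬p)), u
4. □(◇¬q → ¬p), u
5. ¬(□◇¬q → □¬p), u
6. □◇¬q, u
7. ¬□¬p, u
8. p, v
9. ◇¬q → ¬p, v
10. ◇¬q, v
11. ¬◇¬q, v
12. ¬q, w
13. q, w
Accessibility: uRv, vRw
Branch closes: q and ¬q both at w.
All branches of the negation close; one closing branch shown above.

Valid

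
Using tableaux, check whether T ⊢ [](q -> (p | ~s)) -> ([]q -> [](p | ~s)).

Tableau for the negation ~([](q -> (p | ~s)) -> ([]q -> [](p | ~s))):
1. ~([](q -> (p | ~s)) -> ([]q -> [](p | ~s))), w0
2. [](q -> (p | ~s)), w0   [~->-rule on 1]
3. ~([]q -> [](p | ~s)), w0   [~->-rule on 1]
4. []q, w0   [~->-rule on 3]
5. ~[](p | ~s), w0   [~->-rule on 3]
6. q -> (p | ~s), w0   [[]-rule on 2 via w0Rw0]
7. q, w0   [[]-rule on 4 via w0Rw0]
8. p | ~s, w0   [->-rule on 6 (branches; this branch)]
9. ~s, w0   [|-rule on 8 (branches; this branch)]
10. ~(p | ~s), w1   [~[]-rule on 5: fresh world w1, w0Rw1]
11. ~p, w1   [~|-rule on 10]
12. s, w1   [~|-rule on 10]
13. q -> (p | ~s), w1   [[]-rule on 2 via w0Rw1]
14. q, w1   [[]-rule on 4 via w0Rw1]
15. p | ~s, w1   [->-rule on 13 (branches; this branch)]
16. ~s, w1   [|-rule on 15 (branches; this branch)]
Accessibility: w0Rw0, w0Rw1, w1Rw1
Branch closes: s and ~s both at w1.
All branches of the negation close; one closing branch shown above.

Valid in T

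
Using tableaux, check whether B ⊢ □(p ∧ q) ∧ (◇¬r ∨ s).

Tableau for the negation ¬(□(p ∧ q) ∧ (◇¬r ∨ s)):
1. ¬(□(p ∧ q) ∧ (◇¬r ∨ s)), u
2. ¬(◇¬r ∨ s), u   [¬∧-rule on 1 (branches; this branch)]
3. ¬◇¬r, u   [¬∨-rule on 2]
4. ¬s, u   [¬∨-rule on 2]
5. r, u   [¬◇-rule on 3 via uRu]
Accessibility: uRu
The negation has an open branch (countermodel exists).

Not valid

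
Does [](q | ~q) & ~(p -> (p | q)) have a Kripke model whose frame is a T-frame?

Unsatisfiable

1. [](q | ~q) & ~(p -> (p | q)), u
2. [](q | ~q), u
3. ~(p -> (p | q)), u
4. p, u
5. ~(p | q), u
6. ~p, u
7. ~q, u
Accessibility: uRu
Branch closes: p and ~p both at u.
All branches of the tableau close; one closing branch shown above.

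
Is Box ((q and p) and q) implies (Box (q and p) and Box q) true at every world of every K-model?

Valid

Tableau for the negation not (Box ((q and p) and q) implies (Box (q and p) and Box q)):
1. not (Box ((q and p) and q) implies (Box (q and p) and Box q)), u
2. Box ((q and p) and q), u   [neg-implies-rule on 1]
3. not (Box (q and p) and Box q), u   [neg-implies-rule on 1]
4. not Box (q and p), u   [neg-and-rule on 3 (branches; this branch)]
5. not (q and p), v   [neg-Box-rule on 4: fresh world v, uRv]
6. (q and p) and q, v   [Box-rule on 2 via uRv]
7. q and p, v   [and-rule on 6]
8. q, v   [and-rule on 6]
9. p, v   [and-rule on 7]
10. not p, v   [neg-and-rule on 5 (branches; this branch)]
Accessibility: uRv
Branch closes: p and not p both at v.
Every branch of the negation's tableau closes; the branch above is one of them.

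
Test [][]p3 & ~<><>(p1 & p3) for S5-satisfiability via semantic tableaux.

Satisfiable (open branch found)

1. [][]p3 & ~<><>(p1 & p3), u
2. [][]p3, u   [&-rule on 1]
3. ~<><>(p1 & p3), u   [&-rule on 1]
4. []p3, u   [[]-rule on 2 via uRu]
5. ~<>(p1 & p3), u   [~<>-rule on 3 via uRu]
6. p3, u   [[]-rule on 4 via uRu]
7. ~(p1 & p3), u   [~<>-rule on 5 via uRu]
8. ~p1, u   [~&-rule on 7 (branches; this branch)]
Accessibility: uRu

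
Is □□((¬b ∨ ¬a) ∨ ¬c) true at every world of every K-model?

Invalid (countermodel exists)

Tableau for the negation ¬□□((¬b ∨ ¬a) ∨ ¬c):
1. ¬□□((¬b ∨ ¬a) ∨ ¬c), u
2. ¬□((¬b ∨ ¬a) ∨ ¬c), v
3. ¬((¬b ∨ ¬a) ∨ ¬c), w
4. ¬(¬b ∨ ¬a), w
5. c, w
6. b, w
7. a, w
Accessibility: uRv, vRw
The negation has an open branch (countermodel exists).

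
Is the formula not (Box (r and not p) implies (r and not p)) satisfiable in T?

Unsatisfiable

1. not (Box (r and not p) implies (r and not p)), w0
2. Box (r and not p), w0   [neg-implies-rule on 1]
3. not (r and not p), w0   [neg-implies-rule on 1]
4. r and not p, w0   [Box-rule on 2 via w0Rw0]
5. r, w0   [and-rule on 4]
6. not p, w0   [and-rule on 4]
7. p, w0   [neg-and-rule on 3 (branches; this branch)]
Accessibility: w0Rw0
Branch closes: p and not p both at w0.
(One branch shown.) All branches close.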